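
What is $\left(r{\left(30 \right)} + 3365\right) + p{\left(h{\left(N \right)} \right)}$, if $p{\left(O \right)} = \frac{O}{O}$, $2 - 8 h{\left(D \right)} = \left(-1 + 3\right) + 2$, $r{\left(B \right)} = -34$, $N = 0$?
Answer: $3332$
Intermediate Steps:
$h{\left(D \right)} = - \frac{1}{4}$ ($h{\left(D \right)} = \frac{1}{4} - \frac{\left(-1 + 3\right) + 2}{8} = \frac{1}{4} - \frac{2 + 2}{8} = \frac{1}{4} - \frac{1}{2} = - \frac{1}{4}$)
$p{\left(O \right)} = 1$
$\left(r{\left(30 \right)} + 3365\right) + p{\left(h{\left(N \right)} \right)} = \left(-34 + 3365\right) + 1 = 3331 + 1 = 3332$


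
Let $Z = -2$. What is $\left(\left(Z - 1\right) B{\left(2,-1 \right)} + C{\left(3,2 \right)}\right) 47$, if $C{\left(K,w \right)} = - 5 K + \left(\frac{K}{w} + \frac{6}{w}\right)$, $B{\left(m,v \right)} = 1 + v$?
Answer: $- \frac{987}{2} \approx -493.5$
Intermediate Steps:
$C{\left(K,w \right)} = - 5 K + \frac{6}{w} + \frac{K}{w}$ ($C{\left(K,w \right)} = - 5 K + \left(\frac{6}{w} + \frac{K}{w}\right) = - 5 K + \frac{6}{w} + \frac{K}{w}$)
$\left(\left(Z - 1\right) B{\left(2,-1 \right)} + C{\left(3,2 \right)}\right) 47 = \left(\left(-2 - 1\right) \left(1 - 1\right) + \frac{6 + 3 - 15 \cdot 2}{2}\right) 47 = \left(\left(-3\right) 0 + \frac{6 + 3 - 30}{2}\right) 47 = \left(0 + \frac{1}{2} \left(-21\right)\right) 47 = \left(0 - \frac{21}{2}\right) 47 = \left(- \frac{21}{2}\right) 47 = - \frac{987}{2}$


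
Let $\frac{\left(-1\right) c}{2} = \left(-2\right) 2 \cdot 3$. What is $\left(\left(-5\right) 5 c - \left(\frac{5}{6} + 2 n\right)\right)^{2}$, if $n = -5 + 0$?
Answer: $\frac{12567025}{36} \approx 3.4908 \cdot 10^{5}$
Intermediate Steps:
$n = -5$
$c = 24$ ($c = - 2 \left(-2\right) 2 \cdot 3 = - 2 \left(\left(-4\right) 3\right) = \left(-2\right) \left(-12\right) = 24$)
$\left(\left(-5\right) 5 c - \left(\frac{5}{6} + 2 n\right)\right)^{2} = \left(\left(-5\right) 5 \cdot 24 - \left(-10 + \frac{5}{6}\right)\right)^{2} = \left(\left(-25\right) 24 + \left(10 - \frac{5}{6}\right)\right)^{2} = \left(-600 + \left(10 - \frac{5}{6}\right)\right)^{2} = \left(-600 + \frac{55}{6}\right)^{2} = \left(- \frac{3545}{6}\right)^{2} = \frac{12567025}{36}$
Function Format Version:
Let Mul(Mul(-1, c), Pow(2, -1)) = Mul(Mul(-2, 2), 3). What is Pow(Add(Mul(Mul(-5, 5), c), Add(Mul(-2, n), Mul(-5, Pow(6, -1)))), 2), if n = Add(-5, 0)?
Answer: Rational(12567025, 36) ≈ 3.4908e+5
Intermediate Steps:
n = -5
c = 24 (c = Mul(-2, Mul(Mul(-2, 2), 3)) = Mul(-2, Mul(-4, 3)) = Mul(-2, -12) = 24)
Pow(Add(Mul(Mul(-5, 5), c), Add(Mul(-2, n), Mul(-5, Pow(6, -1)))), 2) = Pow(Add(Mul(Mul(-5, 5), 24), Add(Mul(-2, -5), Mul(-5, Pow(6, -1)))), 2) = Pow(Add(Mul(-25, 24), Add(10, Mul(-5, Rational(1, 6)))), 2) = Pow(Add(-600, Add(10, Rational(-5, 6))), 2) = Pow(Add(-600, Rational(55, 6)), 2) = Pow(Rational(-3545, 6), 2) = Rational(12567025, 36)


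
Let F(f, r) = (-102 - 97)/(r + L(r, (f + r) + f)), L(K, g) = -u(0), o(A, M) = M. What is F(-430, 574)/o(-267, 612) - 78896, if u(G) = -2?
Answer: -27811786951/352512 ≈ -78896.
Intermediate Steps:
L(K, g) = 2 (L(K, g) = -1*(-2) = 2)
F(f, r) = -199/(2 + r) (F(f, r) = (-102 - 97)/(r + 2) = -199/(2 + r))
F(-430, 574)/o(-267, 612) - 78896 = -199/(2 + 574)/612 - 78896 = -199/576*(1/612) - 78896 = -199*1/576*(1/612) - 78896 = -199/576*1/612 - 78896 = -199/352512 - 78896 = -27811786951/352512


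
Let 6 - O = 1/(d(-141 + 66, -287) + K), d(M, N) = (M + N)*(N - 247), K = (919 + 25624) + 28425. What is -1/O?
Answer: -248276/1489655 ≈ -0.16667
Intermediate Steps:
K = 54968 (K = 26543 + 28425 = 54968)
d(M, N) = (-247 + N)*(M + N) (d(M, N) = (M + N)*(-247 + N) = (-247 + N)*(M + N))
O = 1489655/248276 (O = 6 - 1/(((-287)² - 247*(-141 + 66) - 247*(-287) + (-141 + 66)*(-287)) + 54968) = 6 - 1/((82369 - 247*(-75) + 70889 - 75*(-287)) + 54968) = 6 - 1/((82369 + 18525 + 70889 + 21525) + 54968) = 6 - 1/(193308 + 54968) = 6 - 1/248276 = 1489655/248276 ≈ 6.0000)
-1/O = -1/1489655/248276 = -1*248276/1489655 = -248276/1489655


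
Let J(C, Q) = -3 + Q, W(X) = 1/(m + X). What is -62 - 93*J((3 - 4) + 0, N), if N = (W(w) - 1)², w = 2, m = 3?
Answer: 3937/25 ≈ 157.48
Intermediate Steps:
W(X) = 1/(3 + X)
N = 16/25 (N = (1/(3 + 2) - 1)² = (1/5 - 1)² = (⅕ - 1)² = (-⅘)² = 16/25 ≈ 0.64000)
-62 - 93*J((3 - 4) + 0, N) = -62 - 93*(-3 + 16/25) = -62 - 93*(-59/25) = -62 + 5487/25 = 3937/25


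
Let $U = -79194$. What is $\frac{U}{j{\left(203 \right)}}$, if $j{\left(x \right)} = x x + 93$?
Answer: $- \frac{39597}{20651} \approx -1.9174$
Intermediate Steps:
$j{\left(x \right)} = 93 + x^{2}$ ($j{\left(x \right)} = x^{2} + 93 = 93 + x^{2}$)
$\frac{U}{j{\left(203 \right)}} = - \frac{79194}{93 + 203^{2}} = - \frac{79194}{93 + 41209} = - \frac{79194}{41302} = \left(-79194\right) \frac{1}{41302} = - \frac{39597}{20651}$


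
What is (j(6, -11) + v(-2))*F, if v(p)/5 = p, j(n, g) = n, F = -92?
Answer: 368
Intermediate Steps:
v(p) = 5*p
(j(6, -11) + v(-2))*F = (6 + 5*(-2))*(-92) = (6 - 10)*(-92) = -4*(-92) = 368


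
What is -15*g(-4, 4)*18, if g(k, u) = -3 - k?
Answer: -270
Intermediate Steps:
-15*g(-4, 4)*18 = -15*(-3 - 1*(-4))*18 = -15*(-3 + 4)*18 = -15*1*18 = -15*18 = -270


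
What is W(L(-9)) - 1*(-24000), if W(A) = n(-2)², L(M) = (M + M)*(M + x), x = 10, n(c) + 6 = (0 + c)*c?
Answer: 24004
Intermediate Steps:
n(c) = -6 + c² (n(c) = -6 + (0 + c)*c = -6 + c*c = -6 + c²)
L(M) = 2*M*(10 + M) (L(M) = (M + M)*(M + 10) = (2*M)*(10 + M) = 2*M*(10 + M))
W(A) = 4 (W(A) = (-6 + (-2)²)² = (-6 + 4)² = (-2)² = 4)
W(L(-9)) - 1*(-24000) = 4 - 1*(-24000) = 4 + 24000 = 24004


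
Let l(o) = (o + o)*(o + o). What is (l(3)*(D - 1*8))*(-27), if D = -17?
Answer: 24300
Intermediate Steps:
l(o) = 4*o² (l(o) = (2*o)*(2*o) = 4*o²)
(l(3)*(D - 1*8))*(-27) = ((4*3²)*(-17 - 1*8))*(-27) = ((4*9)*(-17 - 8))*(-27) = (36*(-25))*(-27) = -900*(-27) = 24300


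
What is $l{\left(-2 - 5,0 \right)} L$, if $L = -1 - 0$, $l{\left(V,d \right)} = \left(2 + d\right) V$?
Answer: $14$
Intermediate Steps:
$l{\left(V,d \right)} = V \left(2 + d\right)$
$L = -1$ ($L = -1 + 0 = -1$)
$l{\left(-2 - 5,0 \right)} L = \left(-2 - 5\right) \left(2 + 0\right) \left(-1\right) = \left(-7\right) 2 \left(-1\right) = \left(-14\right) \left(-1\right) = 14$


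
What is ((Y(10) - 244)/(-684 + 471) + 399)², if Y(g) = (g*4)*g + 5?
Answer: 7195450276/45369 ≈ 1.5860e+5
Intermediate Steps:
Y(g) = 5 + 4*g² (Y(g) = (4*g)*g + 5 = 4*g² + 5 = 5 + 4*g²)
((Y(10) - 244)/(-684 + 471) + 399)² = (((5 + 4*10²) - 244)/(-684 + 471) + 399)² = (((5 + 4*100) - 244)/(-213) + 399)² = (((5 + 400) - 244)*(-1/213) + 399)² = ((405 - 244)*(-1/213) + 399)² = (161*(-1/213) + 399)² = (-161/213 + 399)² = (84826/213)² = 7195450276/45369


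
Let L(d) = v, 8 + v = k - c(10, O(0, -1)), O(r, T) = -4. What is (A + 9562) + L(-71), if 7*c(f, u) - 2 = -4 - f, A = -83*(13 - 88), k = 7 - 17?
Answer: 110395/7 ≈ 15771.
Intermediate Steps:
k = -10
A = 6225 (A = -83*(-75) = 6225)
c(f, u) = -2/7 - f/7 (c(f, u) = 2/7 + (-4 - f)/7 = 2/7 + (-4/7 - f/7) = -2/7 - f/7)
v = -114/7 (v = -8 + (-10 - (-2/7 - 1/7*10)) = -8 + (-10 - (-2/7 - 10/7)) = -8 + (-10 - 1*(-12/7)) = -8 + (-10 + 12/7) = -8 - 58/7 = -114/7 ≈ -16.286)
L(d) = -114/7
(A + 9562) + L(-71) = (6225 + 9562) - 114/7 = 15787 - 114/7 = 110395/7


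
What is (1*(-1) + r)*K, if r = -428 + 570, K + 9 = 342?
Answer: 46953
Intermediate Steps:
K = 333 (K = -9 + 342 = 333)
r = 142
(1*(-1) + r)*K = (1*(-1) + 142)*333 = (-1 + 142)*333 = 141*333 = 46953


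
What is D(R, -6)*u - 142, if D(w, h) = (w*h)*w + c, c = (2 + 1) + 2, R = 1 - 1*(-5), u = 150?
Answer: -31792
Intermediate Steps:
R = 6 (R = 1 + 5 = 6)
c = 5 (c = 3 + 2 = 5)
D(w, h) = 5 + h*w² (D(w, h) = (w*h)*w + 5 = (h*w)*w + 5 = h*w² + 5 = 5 + h*w²)
D(R, -6)*u - 142 = (5 - 6*6²)*150 - 142 = (5 - 6*36)*150 - 142 = (5 - 216)*150 - 142 = -211*150 - 142 = -31650 - 142 = -31792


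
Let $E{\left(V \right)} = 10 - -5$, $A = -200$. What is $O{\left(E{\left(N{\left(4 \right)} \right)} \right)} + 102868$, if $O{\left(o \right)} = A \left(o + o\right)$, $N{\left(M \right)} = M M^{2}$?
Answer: $96868$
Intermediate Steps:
$N{\left(M \right)} = M^{3}$
$E{\left(V \right)} = 15$ ($E{\left(V \right)} = 10 + 5 = 15$)
$O{\left(o \right)} = - 400 o$ ($O{\left(o \right)} = - 200 \left(o + o\right) = - 200 \cdot 2 o = - 400 o$)
$O{\left(E{\left(N{\left(4 \right)} \right)} \right)} + 102868 = \left(-400\right) 15 + 102868 = -6000 + 102868 = 96868$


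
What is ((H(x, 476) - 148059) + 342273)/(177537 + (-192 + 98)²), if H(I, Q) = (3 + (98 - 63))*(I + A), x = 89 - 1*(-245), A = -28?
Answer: 205842/186373 ≈ 1.1045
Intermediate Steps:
x = 334 (x = 89 + 245 = 334)
H(I, Q) = -1064 + 38*I (H(I, Q) = (3 + (98 - 63))*(I - 28) = (3 + 35)*(-28 + I) = 38*(-28 + I) = -1064 + 38*I)
((H(x, 476) - 148059) + 342273)/(177537 + (-192 + 98)²) = (((-1064 + 38*334) - 148059) + 342273)/(177537 + (-192 + 98)²) = (((-1064 + 12692) - 148059) + 342273)/(177537 + (-94)²) = ((11628 - 148059) + 342273)/(177537 + 8836) = (-136431 + 342273)/186373 = 205842*(1/186373) = 205842/186373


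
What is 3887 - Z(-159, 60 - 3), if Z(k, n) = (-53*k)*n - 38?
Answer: -476414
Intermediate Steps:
Z(k, n) = -38 - 53*k*n (Z(k, n) = -53*k*n - 38 = -38 - 53*k*n)
3887 - Z(-159, 60 - 3) = 3887 - (-38 - 53*(-159)*(60 - 3)) = 3887 - (-38 - 53*(-159)*57) = 3887 - (-38 + 480339) = 3887 - 1*480301 = 3887 - 480301 = -476414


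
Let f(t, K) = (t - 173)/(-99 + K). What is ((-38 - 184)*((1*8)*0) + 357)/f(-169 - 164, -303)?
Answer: 71757/253 ≈ 283.62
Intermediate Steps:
f(t, K) = (-173 + t)/(-99 + K)
((-38 - 184)*((1*8)*0) + 357)/f(-169 - 164, -303) = ((-38 - 184)*((1*8)*0) + 357)/(((-173 + (-169 - 164))/(-99 - 303))) = (-1776*0 + 357)/(((-173 - 333)/(-402))) = (-222*0 + 357)/((-1/402*(-506))) = (0 + 357)/(253/201) = 357*(201/253) = 71757/253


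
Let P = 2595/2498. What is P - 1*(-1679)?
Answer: 4196737/2498 ≈ 1680.0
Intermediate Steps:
P = 2595/2498 (P = 2595*(1/2498) = 2595/2498 ≈ 1.0388)
P - 1*(-1679) = 2595/2498 - 1*(-1679) = 2595/2498 + 1679 = 4196737/2498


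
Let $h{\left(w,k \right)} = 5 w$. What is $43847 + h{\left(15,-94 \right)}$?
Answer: $43922$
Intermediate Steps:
$43847 + h{\left(15,-94 \right)} = 43847 + 5 \cdot 15 = 43847 + 75 = 43922$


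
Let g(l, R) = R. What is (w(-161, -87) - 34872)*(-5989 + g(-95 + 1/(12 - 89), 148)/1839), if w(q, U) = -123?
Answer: 128473912295/613 ≈ 2.0958e+8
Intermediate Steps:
(w(-161, -87) - 34872)*(-5989 + g(-95 + 1/(12 - 89), 148)/1839) = (-123 - 34872)*(-5989 + 148/1839) = -34995*(-5989 + 148*(1/1839)) = -34995*(-5989 + 148/1839) = -34995*(-11013623/1839) = 128473912295/613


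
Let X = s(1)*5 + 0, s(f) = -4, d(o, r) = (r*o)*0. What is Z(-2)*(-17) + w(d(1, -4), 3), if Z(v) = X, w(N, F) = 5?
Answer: 345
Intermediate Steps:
d(o, r) = 0 (d(o, r) = (o*r)*0 = 0)
X = -20 (X = -4*5 + 0 = -20 + 0 = -20)
Z(v) = -20
Z(-2)*(-17) + w(d(1, -4), 3) = -20*(-17) + 5 = 340 + 5 = 345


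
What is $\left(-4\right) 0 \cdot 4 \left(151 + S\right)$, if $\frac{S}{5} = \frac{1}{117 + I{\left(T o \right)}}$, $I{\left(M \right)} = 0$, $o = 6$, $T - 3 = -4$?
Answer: $0$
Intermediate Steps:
$T = -1$ ($T = 3 - 4 = -1$)
$S = \frac{5}{117}$ ($S = \frac{5}{117 + 0} = \frac{5}{117} \approx 0.042735$)
$\left(-4\right) 0 \cdot 4 \left(151 + S\right) = \left(-4\right) 0 \cdot 4 \left(151 + \frac{5}{117}\right) = 0 \cdot 4 \cdot \frac{17672}{117} = 0 \cdot \frac{17672}{117} = 0$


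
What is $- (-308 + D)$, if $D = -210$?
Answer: $518$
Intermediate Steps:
$- (-308 + D) = - (-308 - 210) = \left(-1\right) \left(-518\right) = 518$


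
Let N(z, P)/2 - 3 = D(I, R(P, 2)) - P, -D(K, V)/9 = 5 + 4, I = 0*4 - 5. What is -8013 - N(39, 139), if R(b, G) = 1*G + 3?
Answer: -7579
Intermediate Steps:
R(b, G) = 3 + G (R(b, G) = G + 3 = 3 + G)
I = -5 (I = 0 - 5 = -5)
D(K, V) = -81 (D(K, V) = -9*(5 + 4) = -9*9 = -81)
N(z, P) = -156 - 2*P (N(z, P) = 6 + 2*(-81 - P) = 6 + (-162 - 2*P) = -156 - 2*P)
-8013 - N(39, 139) = -8013 - (-156 - 2*139) = -8013 - (-156 - 278) = -8013 - 1*(-434) = -8013 + 434 = -7579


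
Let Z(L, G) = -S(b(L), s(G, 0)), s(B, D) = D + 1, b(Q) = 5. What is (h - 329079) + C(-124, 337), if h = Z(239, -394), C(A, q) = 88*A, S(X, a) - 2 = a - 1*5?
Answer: -339989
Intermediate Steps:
s(B, D) = 1 + D
S(X, a) = -3 + a (S(X, a) = 2 + (a - 1*5) = 2 + (a - 5) = 2 + (-5 + a) = -3 + a)
Z(L, G) = 2 (Z(L, G) = -(-3 + (1 + 0)) = -(-3 + 1) = -1*(-2) = 2)
h = 2
(h - 329079) + C(-124, 337) = (2 - 329079) + 88*(-124) = -329077 - 10912 = -339989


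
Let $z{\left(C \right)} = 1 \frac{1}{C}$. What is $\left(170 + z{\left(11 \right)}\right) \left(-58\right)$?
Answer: $- \frac{108518}{11} \approx -9865.3$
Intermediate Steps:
$z{\left(C \right)} = \frac{1}{C}$
$\left(170 + z{\left(11 \right)}\right) \left(-58\right) = \left(170 + \frac{1}{11}\right) \left(-58\right) = \frac{1871}{11} \left(-58\right) = - \frac{108518}{11}$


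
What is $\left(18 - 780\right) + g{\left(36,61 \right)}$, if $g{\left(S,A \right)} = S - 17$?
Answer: $-743$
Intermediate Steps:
$g{\left(S,A \right)} = -17 + S$ ($g{\left(S,A \right)} = S - 17 = -17 + S$)
$\left(18 - 780\right) + g{\left(36,61 \right)} = \left(18 - 780\right) + \left(-17 + 36\right) = \left(18 - 780\right) + 19 = -762 + 19 = -743$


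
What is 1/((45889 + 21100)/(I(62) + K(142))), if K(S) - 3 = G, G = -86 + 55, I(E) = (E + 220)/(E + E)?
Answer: -1595/4153318 ≈ -0.00038403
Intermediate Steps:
I(E) = (220 + E)/(2*E) (I(E) = (220 + E)/((2*E)) = (220 + E)*(1/(2*E)) = (220 + E)/(2*E))
G = -31
K(S) = -28 (K(S) = 3 - 31 = -28)
1/((45889 + 21100)/(I(62) + K(142))) = 1/((45889 + 21100)/((½)*(220 + 62)/62 - 28)) = 1/(66989/((½)*(1/62)*282 - 28)) = 1/(66989/(141/62 - 28)) = 1/(66989/(-1595/62)) = 1/(66989*(-62/1595)) = 1/(-4153318/1595) = -1595/4153318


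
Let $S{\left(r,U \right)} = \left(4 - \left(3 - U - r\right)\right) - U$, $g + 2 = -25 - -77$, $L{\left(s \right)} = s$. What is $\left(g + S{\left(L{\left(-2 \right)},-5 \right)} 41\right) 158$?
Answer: $1422$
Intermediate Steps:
$g = 50$ ($g = -2 - -52 = -2 + \left(-25 + 77\right) = -2 + 52 = 50$)
$S{\left(r,U \right)} = 1 + r$ ($S{\left(r,U \right)} = \left(4 - \left(3 - U - r\right)\right) - U = \left(4 + \left(-3 + U + r\right)\right) - U = \left(1 + U + r\right) - U = 1 + r$)
$\left(g + S{\left(L{\left(-2 \right)},-5 \right)} 41\right) 158 = \left(50 + \left(1 - 2\right) 41\right) 158 = \left(50 - 41\right) 158 = 9 \cdot 158 = 1422$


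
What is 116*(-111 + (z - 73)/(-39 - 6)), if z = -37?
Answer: -113332/9 ≈ -12592.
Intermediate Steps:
116*(-111 + (z - 73)/(-39 - 6)) = 116*(-111 + (-37 - 73)/(-39 - 6)) = 116*(-111 - 110/(-45)) = 116*(-111 - 110*(-1/45)) = 116*(-111 + 22/9) = 116*(-977/9) = -113332/9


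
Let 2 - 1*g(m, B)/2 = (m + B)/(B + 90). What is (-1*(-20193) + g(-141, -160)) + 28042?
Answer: 241152/5 ≈ 48230.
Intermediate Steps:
g(m, B) = 4 - 2*(B + m)/(90 + B) (g(m, B) = 4 - 2*(m + B)/(B + 90) = 4 - 2*(B + m)/(90 + B))
(-1*(-20193) + g(-141, -160)) + 28042 = (-1*(-20193) + 2*(180 - 160 - 1*(-141))/(90 - 160)) + 28042 = (20193 + 2*(180 - 160 + 141)/(-70)) + 28042 = (20193 + 2*(-1/70)*161) + 28042 = (20193 - 23/5) + 28042 = 100942/5 + 28042 = 241152/5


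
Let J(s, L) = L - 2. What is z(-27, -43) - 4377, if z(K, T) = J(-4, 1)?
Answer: -4378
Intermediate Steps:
J(s, L) = -2 + L
z(K, T) = -1 (z(K, T) = -2 + 1 = -1)
z(-27, -43) - 4377 = -1 - 4377 = -4378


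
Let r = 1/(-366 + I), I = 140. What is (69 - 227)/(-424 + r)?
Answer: 35708/95825 ≈ 0.37264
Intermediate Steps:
r = -1/226 (r = 1/(-366 + 140) = 1/(-226) = -1/226 ≈ -0.0044248)
(69 - 227)/(-424 + r) = (69 - 227)/(-424 - 1/226) = -158/(-95825/226) = -158*(-226/95825) = 35708/95825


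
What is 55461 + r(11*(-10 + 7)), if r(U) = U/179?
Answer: 9927486/179 ≈ 55461.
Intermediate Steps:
r(U) = U/179 (r(U) = U*(1/179) = U/179)
55461 + r(11*(-10 + 7)) = 55461 + (11*(-10 + 7))/179 = 55461 + (11*(-3))/179 = 55461 + (1/179)*(-33) = 55461 - 33/179 = 9927486/179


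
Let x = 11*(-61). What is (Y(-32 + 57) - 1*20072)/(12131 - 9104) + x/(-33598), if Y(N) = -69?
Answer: -674666201/101701146 ≈ -6.6338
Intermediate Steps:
x = -671
(Y(-32 + 57) - 1*20072)/(12131 - 9104) + x/(-33598) = (-69 - 1*20072)/(12131 - 9104) - 671/(-33598) = (-69 - 20072)/3027 - 671*(-1/33598) = -20141*1/3027 + 671/33598 = -20141/3027 + 671/33598 = -674666201/101701146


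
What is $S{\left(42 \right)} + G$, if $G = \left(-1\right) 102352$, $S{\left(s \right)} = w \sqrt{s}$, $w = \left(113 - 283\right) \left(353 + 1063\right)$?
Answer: $-102352 - 240720 \sqrt{42} \approx -1.6624 \cdot 10^{6}$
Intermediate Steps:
$w = -240720$ ($w = \left(-170\right) 1416 = -240720$)
$S{\left(s \right)} = - 240720 \sqrt{s}$
$G = -102352$
$S{\left(42 \right)} + G = - 240720 \sqrt{42} - 102352 = -102352 - 240720 \sqrt{42}$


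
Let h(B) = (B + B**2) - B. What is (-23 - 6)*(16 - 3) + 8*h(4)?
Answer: -249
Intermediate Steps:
h(B) = B**2
(-23 - 6)*(16 - 3) + 8*h(4) = (-23 - 6)*(16 - 3) + 8*4**2 = -29*13 + 8*16 = -377 + 128 = -249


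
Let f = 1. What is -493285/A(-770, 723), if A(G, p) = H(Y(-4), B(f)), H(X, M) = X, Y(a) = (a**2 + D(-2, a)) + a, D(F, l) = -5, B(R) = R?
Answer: -493285/7 ≈ -70469.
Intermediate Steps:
Y(a) = -5 + a + a**2 (Y(a) = (a**2 - 5) + a = (-5 + a**2) + a = -5 + a + a**2)
A(G, p) = 7 (A(G, p) = -5 - 4 + (-4)**2 = -5 - 4 + 16 = 7)
-493285/A(-770, 723) = -493285/7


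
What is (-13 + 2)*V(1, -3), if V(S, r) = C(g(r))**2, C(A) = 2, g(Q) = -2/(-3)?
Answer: -44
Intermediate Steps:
g(Q) = 2/3 (g(Q) = -2*(-1/3) = 2/3)
V(S, r) = 4 (V(S, r) = 2**2 = 4)
(-13 + 2)*V(1, -3) = (-13 + 2)*4 = -11*4 = -44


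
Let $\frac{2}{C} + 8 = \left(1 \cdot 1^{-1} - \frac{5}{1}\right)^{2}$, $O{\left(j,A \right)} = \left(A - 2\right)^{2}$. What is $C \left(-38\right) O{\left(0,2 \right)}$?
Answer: $0$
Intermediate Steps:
$O{\left(j,A \right)} = \left(-2 + A\right)^{2}$
$C = \frac{1}{4}$ ($C = \frac{2}{-8 + \left(1 \cdot 1^{-1} - \frac{5}{1}\right)^{2}} = \frac{2}{-8 + \left(1 \cdot 1 - 5\right)^{2}} = \frac{2}{-8 + \left(1 - 5\right)^{2}} = \frac{2}{-8 + \left(-4\right)^{2}} = \frac{2}{-8 + 16} = \frac{2}{8} = 2 \cdot \frac{1}{8} = \frac{1}{4} \approx 0.25$)
$C \left(-38\right) O{\left(0,2 \right)} = \frac{1}{4} \left(-38\right) \left(-2 + 2\right)^{2} = - \frac{19 \cdot 0^{2}}{2} = \left(- \frac{19}{2}\right) 0 = 0$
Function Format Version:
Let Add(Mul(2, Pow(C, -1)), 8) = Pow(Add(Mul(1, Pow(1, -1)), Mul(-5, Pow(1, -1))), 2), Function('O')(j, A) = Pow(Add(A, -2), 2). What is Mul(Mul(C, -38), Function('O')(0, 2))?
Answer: 0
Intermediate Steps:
Function('O')(j, A) = Pow(Add(-2, A), 2)
C = Rational(1, 4) (C = Mul(2, Pow(Add(-8, Pow(Add(Mul(1, Pow(1, -1)), Mul(-5, Pow(1, -1))), 2)), -1)) = Mul(2, Pow(Add(-8, Pow(Add(Mul(1, 1), Mul(-5, 1)), 2)), -1)) = Mul(2, Pow(Add(-8, Pow(Add(1, -5), 2)), -1)) = Mul(2, Pow(Add(-8, Pow(-4, 2)), -1)) = Mul(2, Pow(Add(-8, 16), -1)) = Mul(2, Pow(8, -1)) = Mul(2, Rational(1, 8)) = Rational(1, 4) ≈ 0.25000)
Mul(Mul(C, -38), Function('O')(0, 2)) = Mul(Mul(Rational(1, 4), -38), Pow(Add(-2, 2), 2)) = Mul(Rational(-19, 2), Pow(0, 2)) = Mul(Rational(-19, 2), 0) = 0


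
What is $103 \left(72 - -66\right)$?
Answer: $14214$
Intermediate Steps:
$103 \left(72 - -66\right) = 103 \left(72 + 66\right) = 103 \cdot 138 = 14214$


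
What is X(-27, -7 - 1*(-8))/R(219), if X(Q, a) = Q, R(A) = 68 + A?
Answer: -27/287 ≈ -0.094077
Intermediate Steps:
X(-27, -7 - 1*(-8))/R(219) = -27/(68 + 219) = -27/287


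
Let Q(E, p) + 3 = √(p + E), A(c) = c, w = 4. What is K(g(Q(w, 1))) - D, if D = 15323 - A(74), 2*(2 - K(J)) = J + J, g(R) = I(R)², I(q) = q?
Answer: -15261 + 6*√5 ≈ -15248.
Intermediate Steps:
Q(E, p) = -3 + √(E + p) (Q(E, p) = -3 + √(p + E) = -3 + √(E + p))
g(R) = R²
K(J) = 2 - J (K(J) = 2 - (J + J)/2 = 2 - J)
D = 15249 (D = 15323 - 1*74 = 15323 - 74 = 15249)
K(g(Q(w, 1))) - D = (2 - (-3 + √(4 + 1))²) - 1*15249 = (2 - (-3 + √5)²) - 15249 = -15247 - (-3 + √5)²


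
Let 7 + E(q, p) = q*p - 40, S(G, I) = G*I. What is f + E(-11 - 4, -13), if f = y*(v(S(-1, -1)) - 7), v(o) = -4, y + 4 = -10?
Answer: 302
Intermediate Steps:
y = -14 (y = -4 - 10 = -14)
f = 154 (f = -14*(-4 - 7) = -14*(-11) = 154)
E(q, p) = -47 + p*q (E(q, p) = -7 + (q*p - 40) = -7 + (p*q - 40) = -7 + (-40 + p*q) = -47 + p*q)
f + E(-11 - 4, -13) = 154 + (-47 - 13*(-11 - 4)) = 154 + (-47 - 13*(-15)) = 154 + (-47 + 195) = 154 + 148 = 302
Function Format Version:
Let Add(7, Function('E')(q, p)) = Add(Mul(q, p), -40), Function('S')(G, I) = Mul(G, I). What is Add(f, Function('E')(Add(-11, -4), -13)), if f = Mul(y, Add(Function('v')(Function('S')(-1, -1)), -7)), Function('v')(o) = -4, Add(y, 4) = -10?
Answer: 302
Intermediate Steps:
y = -14 (y = Add(-4, -10) = -14)
f = 154 (f = Mul(-14, Add(-4, -7)) = Mul(-14, -11) = 154)
Function('E')(q, p) = Add(-47, Mul(p, q)) (Function('E')(q, p) = Add(-7, Add(Mul(q, p), -40)) = Add(-7, Add(Mul(p, q), -40)) = Add(-7, Add(-40, Mul(p, q))) = Add(-47, Mul(p, q)))
Add(f, Function('E')(Add(-11, -4), -13)) = Add(154, Add(-47, Mul(-13, Add(-11, -4)))) = Add(154, Add(-47, Mul(-13, -15))) = Add(154, Add(-47, 195)) = Add(154, 148) = 302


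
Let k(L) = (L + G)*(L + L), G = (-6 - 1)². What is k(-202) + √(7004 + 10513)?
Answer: 61812 + √17517 ≈ 61944.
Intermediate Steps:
G = 49 (G = (-7)² = 49)
k(L) = 2*L*(49 + L) (k(L) = (L + 49)*(L + L) = (49 + L)*(2*L) = 2*L*(49 + L))
k(-202) + √(7004 + 10513) = 2*(-202)*(49 - 202) + √(7004 + 10513) = 2*(-202)*(-153) + √17517 = 61812 + √17517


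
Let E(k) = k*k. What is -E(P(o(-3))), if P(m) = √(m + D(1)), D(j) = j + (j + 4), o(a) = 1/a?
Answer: -17/3 ≈ -5.6667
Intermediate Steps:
D(j) = 4 + 2*j (D(j) = j + (4 + j) = 4 + 2*j)
P(m) = √(6 + m) (P(m) = √(m + (4 + 2*1)) = √(m + (4 + 2)) = √(m + 6) = √(6 + m))
E(k) = k²
-E(P(o(-3))) = -(√(6 + 1/(-3)))² = -(√(6 - ⅓))² = -(√(17/3))² = -(√51/3)² = -1*17/3 = -17/3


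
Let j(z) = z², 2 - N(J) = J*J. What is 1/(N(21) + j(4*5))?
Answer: -1/39 ≈ -0.025641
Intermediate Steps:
N(J) = 2 - J² (N(J) = 2 - J*J = 2 - J²)
1/(N(21) + j(4*5)) = 1/((2 - 1*21²) + (4*5)²) = 1/((2 - 1*441) + 20²) = 1/((2 - 441) + 400) = 1/(-439 + 400) = 1/(-39) = -1/39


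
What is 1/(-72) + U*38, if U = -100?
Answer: -273601/72 ≈ -3800.0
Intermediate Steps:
1/(-72) + U*38 = 1/(-72) - 100*38 = -1/72 - 3800 = -273601/72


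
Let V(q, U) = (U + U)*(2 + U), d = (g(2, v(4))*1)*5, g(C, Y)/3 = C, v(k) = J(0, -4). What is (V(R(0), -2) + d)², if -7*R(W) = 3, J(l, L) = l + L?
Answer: 900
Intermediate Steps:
J(l, L) = L + l
R(W) = -3/7 (R(W) = -⅐*3 = -3/7)
v(k) = -4 (v(k) = -4 + 0 = -4)
g(C, Y) = 3*C
d = 30 (d = ((3*2)*1)*5 = (6*1)*5 = 6*5 = 30)
V(q, U) = 2*U*(2 + U) (V(q, U) = (2*U)*(2 + U) = 2*U*(2 + U))
(V(R(0), -2) + d)² = (2*(-2)*(2 - 2) + 30)² = (2*(-2)*0 + 30)² = (0 + 30)² = 30² = 900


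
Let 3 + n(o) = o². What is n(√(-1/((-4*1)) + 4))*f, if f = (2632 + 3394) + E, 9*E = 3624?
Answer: 48215/6 ≈ 8035.8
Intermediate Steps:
E = 1208/3 (E = (⅑)*3624 = 1208/3 ≈ 402.67)
f = 19286/3 (f = (2632 + 3394) + 1208/3 = 6026 + 1208/3 = 19286/3 ≈ 6428.7)
n(o) = -3 + o²
n(√(-1/((-4*1)) + 4))*f = (-3 + (√(-1/((-4*1)) + 4))²)*(19286/3) = (-3 + (√(-1/(-4) + 4))²)*(19286/3) = (-3 + (√(-1*(-¼) + 4))²)*(19286/3) = (-3 + (√(¼ + 4))²)*(19286/3) = (-3 + (√(17/4))²)*(19286/3) = (-3 + (√17/2)²)*(19286/3) = (-3 + 17/4)*(19286/3) = (5/4)*(19286/3) = 48215/6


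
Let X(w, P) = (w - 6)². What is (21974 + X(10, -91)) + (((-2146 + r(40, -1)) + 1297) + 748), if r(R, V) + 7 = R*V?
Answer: 21842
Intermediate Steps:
X(w, P) = (-6 + w)²
r(R, V) = -7 + R*V
(21974 + X(10, -91)) + (((-2146 + r(40, -1)) + 1297) + 748) = (21974 + (-6 + 10)²) + (((-2146 + (-7 + 40*(-1))) + 1297) + 748) = (21974 + 4²) + (((-2146 + (-7 - 40)) + 1297) + 748) = (21974 + 16) + (((-2146 - 47) + 1297) + 748) = 21990 + ((-2193 + 1297) + 748) = 21990 + (-896 + 748) = 21990 - 148 = 21842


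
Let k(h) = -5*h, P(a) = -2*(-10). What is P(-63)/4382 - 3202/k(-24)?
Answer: -3507191/131460 ≈ -26.679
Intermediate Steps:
P(a) = 20
P(-63)/4382 - 3202/k(-24) = 20/4382 - 3202/((-5*(-24))) = 20*(1/4382) - 3202/120 = 10/2191 - 3202*1/120 = 10/2191 - 1601/60 = -3507191/131460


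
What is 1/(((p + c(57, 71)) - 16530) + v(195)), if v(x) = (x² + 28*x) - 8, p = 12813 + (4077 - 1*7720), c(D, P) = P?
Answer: 1/36188 ≈ 2.7633e-5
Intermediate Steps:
p = 9170 (p = 12813 + (4077 - 7720) = 12813 - 3643 = 9170)
v(x) = -8 + x² + 28*x
1/(((p + c(57, 71)) - 16530) + v(195)) = 1/(((9170 + 71) - 16530) + (-8 + 195² + 28*195)) = 1/((9241 - 16530) + (-8 + 38025 + 5460)) = 1/(-7289 + 43477) = 1/36188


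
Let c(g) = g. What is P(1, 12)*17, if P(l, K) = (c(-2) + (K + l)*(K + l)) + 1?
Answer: 2856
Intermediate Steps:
P(l, K) = -1 + (K + l)**2 (P(l, K) = (-2 + (K + l)*(K + l)) + 1 = (-2 + (K + l)**2) + 1 = -1 + (K + l)**2)
P(1, 12)*17 = (-1 + (12 + 1)**2)*17 = (-1 + 13**2)*17 = (-1 + 169)*17 = 168*17 = 2856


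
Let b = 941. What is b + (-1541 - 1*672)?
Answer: -1272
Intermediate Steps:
b + (-1541 - 1*672) = 941 + (-1541 - 1*672) = 941 + (-1541 - 672) = 941 - 2213 = -1272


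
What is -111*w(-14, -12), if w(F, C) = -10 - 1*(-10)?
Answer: 0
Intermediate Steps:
w(F, C) = 0 (w(F, C) = -10 + 10 = 0)
-111*w(-14, -12) = -111*0 = 0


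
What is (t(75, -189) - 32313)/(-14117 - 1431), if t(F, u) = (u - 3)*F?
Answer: 2031/676 ≈ 3.0044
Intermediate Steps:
t(F, u) = F*(-3 + u) (t(F, u) = (-3 + u)*F = F*(-3 + u))
(t(75, -189) - 32313)/(-14117 - 1431) = (75*(-3 - 189) - 32313)/(-14117 - 1431) = (75*(-192) - 32313)/(-15548) = (-14400 - 32313)*(-1/15548) = -46713*(-1/15548) = 2031/676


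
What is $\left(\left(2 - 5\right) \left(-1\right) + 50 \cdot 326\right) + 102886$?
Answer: $119189$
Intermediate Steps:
$\left(\left(2 - 5\right) \left(-1\right) + 50 \cdot 326\right) + 102886 = \left(\left(-3\right) \left(-1\right) + 16300\right) + 102886 = \left(3 + 16300\right) + 102886 = 16303 + 102886 = 119189$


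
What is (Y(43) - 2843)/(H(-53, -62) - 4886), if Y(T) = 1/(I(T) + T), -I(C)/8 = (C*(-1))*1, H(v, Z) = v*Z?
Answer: 13753/7740 ≈ 1.7769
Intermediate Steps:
H(v, Z) = Z*v
I(C) = 8*C (I(C) = -8*C*(-1) = -8*(-C) = -(-8)*C = 8*C)
Y(T) = 1/(9*T) (Y(T) = 1/(8*T + T) = 1/(9*T))
(Y(43) - 2843)/(H(-53, -62) - 4886) = ((1/9)/43 - 2843)/(-62*(-53) - 4886) = ((1/9)*(1/43) - 2843)/(3286 - 4886) = (1/387 - 2843)/(-1600) = -1100240/387*(-1/1600) = 13753/7740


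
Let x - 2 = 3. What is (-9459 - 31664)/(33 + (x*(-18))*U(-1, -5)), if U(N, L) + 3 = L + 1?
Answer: -2419/39 ≈ -62.026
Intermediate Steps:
x = 5 (x = 2 + 3 = 5)
U(N, L) = -2 + L (U(N, L) = -3 + (L + 1) = -3 + (1 + L) = -2 + L)
(-9459 - 31664)/(33 + (x*(-18))*U(-1, -5)) = (-9459 - 31664)/(33 + (5*(-18))*(-2 - 5)) = -41123/(33 - 90*(-7)) = -41123/(33 + 630) = -41123/663 = -41123*1/663 = -2419/39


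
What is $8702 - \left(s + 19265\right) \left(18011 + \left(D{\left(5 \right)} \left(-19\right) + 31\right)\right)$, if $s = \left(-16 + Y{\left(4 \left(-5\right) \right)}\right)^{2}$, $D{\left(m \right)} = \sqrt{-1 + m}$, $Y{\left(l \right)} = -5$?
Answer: $-354778122$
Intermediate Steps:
$s = 441$ ($s = \left(-16 - 5\right)^{2} = \left(-21\right)^{2} = 441$)
$8702 - \left(s + 19265\right) \left(18011 + \left(D{\left(5 \right)} \left(-19\right) + 31\right)\right) = 8702 - \left(441 + 19265\right) \left(18011 + \left(\sqrt{-1 + 5} \left(-19\right) + 31\right)\right) = 8702 - 19706 \left(18011 + \left(\sqrt{4} \left(-19\right) + 31\right)\right) = 8702 - 19706 \left(18011 + \left(2 \left(-19\right) + 31\right)\right) = 8702 - 19706 \left(18011 + \left(-38 + 31\right)\right) = 8702 - 19706 \left(18011 - 7\right) = 8702 - 19706 \cdot 18004 = 8702 - 354786824 = -354778122$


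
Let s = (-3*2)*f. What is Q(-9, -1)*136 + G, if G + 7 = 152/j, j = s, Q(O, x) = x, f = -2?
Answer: -391/3 ≈ -130.33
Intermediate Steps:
s = 12 (s = -3*2*(-2) = -6*(-2) = 12)
j = 12
G = 17/3 (G = -7 + 152/12 = -7 + 152*(1/12) = -7 + 38/3 = 17/3 ≈ 5.6667)
Q(-9, -1)*136 + G = -1*136 + 17/3 = -136 + 17/3 = -391/3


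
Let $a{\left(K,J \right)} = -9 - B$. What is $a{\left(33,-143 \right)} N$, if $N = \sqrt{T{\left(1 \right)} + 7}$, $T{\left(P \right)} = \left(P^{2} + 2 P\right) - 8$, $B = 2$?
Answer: $- 11 \sqrt{2} \approx -15.556$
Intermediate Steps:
$a{\left(K,J \right)} = -11$ ($a{\left(K,J \right)} = -9 - 2 = -11$)
$T{\left(P \right)} = -8 + P^{2} + 2 P$
$N = \sqrt{2}$ ($N = \sqrt{\left(-8 + 1^{2} + 2 \cdot 1\right) + 7} = \sqrt{\left(-8 + 1 + 2\right) + 7} = \sqrt{-5 + 7} = \sqrt{2} \approx 1.4142$)
$a{\left(33,-143 \right)} N = - 11 \sqrt{2}$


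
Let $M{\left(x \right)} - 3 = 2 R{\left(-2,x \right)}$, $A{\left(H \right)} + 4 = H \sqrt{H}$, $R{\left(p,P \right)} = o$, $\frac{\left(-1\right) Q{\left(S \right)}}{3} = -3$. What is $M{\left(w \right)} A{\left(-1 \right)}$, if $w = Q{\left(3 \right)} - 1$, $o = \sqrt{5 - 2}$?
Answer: $- \left(3 + 2 \sqrt{3}\right) \left(4 + i\right) \approx -25.856 - 6.4641 i$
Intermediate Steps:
$o = \sqrt{3} \approx 1.732$
$Q{\left(S \right)} = 9$ ($Q{\left(S \right)} = \left(-3\right) \left(-3\right) = 9$)
$R{\left(p,P \right)} = \sqrt{3}$
$w = 8$ ($w = 9 - 1 = 8$)
$A{\left(H \right)} = -4 + H^{\frac{3}{2}}$ ($A{\left(H \right)} = -4 + H \sqrt{H} = -4 + H^{\frac{3}{2}}$)
$M{\left(x \right)} = 3 + 2 \sqrt{3}$
$M{\left(w \right)} A{\left(-1 \right)} = \left(3 + 2 \sqrt{3}\right) \left(-4 + \left(-1\right)^{\frac{3}{2}}\right) = \left(3 + 2 \sqrt{3}\right) \left(-4 - i\right) = \left(-4 - i\right) \left(3 + 2 \sqrt{3}\right)$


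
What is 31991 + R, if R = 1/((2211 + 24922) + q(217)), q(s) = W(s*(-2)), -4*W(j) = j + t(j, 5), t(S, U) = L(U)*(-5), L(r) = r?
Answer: 3486731085/108991 ≈ 31991.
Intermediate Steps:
t(S, U) = -5*U (t(S, U) = U*(-5) = -5*U)
W(j) = 25/4 - j/4 (W(j) = -(j - 5*5)/4 = -(j - 25)/4 = -(-25 + j)/4 = 25/4 - j/4)
q(s) = 25/4 + s/2 (q(s) = 25/4 - s*(-2)/4 = 25/4 - (-1)*s/2 = 25/4 + s/2)
R = 4/108991 (R = 1/((2211 + 24922) + (25/4 + (1/2)*217)) = 1/(27133 + (25/4 + 217/2)) = 1/(27133 + 459/4) = 1/(108991/4) = 4/108991 ≈ 3.6700e-5)
31991 + R = 31991 + 4/108991 = 3486731085/108991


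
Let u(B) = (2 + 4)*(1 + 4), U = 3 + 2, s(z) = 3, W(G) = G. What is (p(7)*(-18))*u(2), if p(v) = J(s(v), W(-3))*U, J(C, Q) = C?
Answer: -8100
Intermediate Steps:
U = 5
p(v) = 15 (p(v) = 3*5 = 15)
u(B) = 30 (u(B) = 6*5 = 30)
(p(7)*(-18))*u(2) = (15*(-18))*30 = -270*30 = -8100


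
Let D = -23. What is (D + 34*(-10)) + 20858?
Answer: 20495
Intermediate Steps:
(D + 34*(-10)) + 20858 = (-23 + 34*(-10)) + 20858 = (-23 - 340) + 20858 = -363 + 20858 = 20495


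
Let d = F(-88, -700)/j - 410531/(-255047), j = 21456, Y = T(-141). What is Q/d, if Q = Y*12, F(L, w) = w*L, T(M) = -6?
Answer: -24625297944/1532453021 ≈ -16.069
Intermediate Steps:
Y = -6
F(L, w) = L*w
d = 1532453021/342018027 (d = -88*(-700)/21456 - 410531/(-255047) = 61600*(1/21456) - 410531*(-1/255047) = 3850/1341 + 410531/255047 = 1532453021/342018027 ≈ 4.4806)
Q = -72 (Q = -6*12 = -72)
Q/d = -72/1532453021/342018027 = -72*342018027/1532453021 = -24625297944/1532453021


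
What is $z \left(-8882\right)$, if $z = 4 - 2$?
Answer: $-17764$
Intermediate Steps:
$z = 2$ ($z = 4 - 2 = 2$)
$z \left(-8882\right) = 2 \left(-8882\right) = -17764$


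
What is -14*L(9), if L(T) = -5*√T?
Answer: 210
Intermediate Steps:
-14*L(9) = -(-70)*√9 = -(-70)*3 = -14*(-15) = 210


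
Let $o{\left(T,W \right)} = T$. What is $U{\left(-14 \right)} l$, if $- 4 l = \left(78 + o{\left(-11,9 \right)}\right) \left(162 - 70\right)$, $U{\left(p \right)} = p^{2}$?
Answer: $-302036$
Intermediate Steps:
$l = -1541$ ($l = - \frac{\left(78 - 11\right) \left(162 - 70\right)}{4} = - \frac{67 \cdot 92}{4} = \left(- \frac{1}{4}\right) 6164 = -1541$)
$U{\left(-14 \right)} l = \left(-14\right)^{2} \left(-1541\right) = 196 \left(-1541\right) = -302036$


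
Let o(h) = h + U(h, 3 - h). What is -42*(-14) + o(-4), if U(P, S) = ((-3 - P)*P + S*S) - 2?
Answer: 627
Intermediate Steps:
U(P, S) = -2 + S² + P*(-3 - P) (U(P, S) = (P*(-3 - P) + S²) - 2 = (S² + P*(-3 - P)) - 2 = -2 + S² + P*(-3 - P))
o(h) = -2 + (3 - h)² - h² - 2*h (o(h) = h + (-2 + (3 - h)² - h² - 3*h) = -2 + (3 - h)² - h² - 2*h)
-42*(-14) + o(-4) = -42*(-14) + (7 - 8*(-4)) = 588 + (7 + 32) = 588 + 39 = 627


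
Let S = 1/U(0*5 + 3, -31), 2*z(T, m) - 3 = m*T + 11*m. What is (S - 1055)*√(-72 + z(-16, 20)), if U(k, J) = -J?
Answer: -16352*I*√482/31 ≈ -11581.0*I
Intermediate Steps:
z(T, m) = 3/2 + 11*m/2 + T*m/2 (z(T, m) = 3/2 + (m*T + 11*m)/2 = 3/2 + (T*m + 11*m)/2 = 3/2 + (11*m + T*m)/2 = 3/2 + (11*m/2 + T*m/2) = 3/2 + 11*m/2 + T*m/2)
S = 1/31 (S = 1/(-1*(-31)) = 1/31 ≈ 0.032258)
(S - 1055)*√(-72 + z(-16, 20)) = (1/31 - 1055)*√(-72 + (3/2 + (11/2)*20 + (½)*(-16)*20)) = -32704*√(-72 + (3/2 + 110 - 160))/31 = -32704*√(-72 - 97/2)/31 = -16352*I*√482/31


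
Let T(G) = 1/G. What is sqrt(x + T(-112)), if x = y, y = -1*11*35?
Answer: I*sqrt(301847)/28 ≈ 19.622*I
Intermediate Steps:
y = -385 (y = -11*35 = -385)
x = -385
sqrt(x + T(-112)) = sqrt(-385 + 1/(-112)) = sqrt(-385 - 1/112) = sqrt(-43121/112) = I*sqrt(301847)/28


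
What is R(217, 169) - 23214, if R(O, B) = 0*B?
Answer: -23214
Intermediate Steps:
R(O, B) = 0
R(217, 169) - 23214 = 0 - 23214 = -23214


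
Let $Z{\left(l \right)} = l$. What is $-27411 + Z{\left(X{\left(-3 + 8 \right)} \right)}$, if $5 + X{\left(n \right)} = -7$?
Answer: $-27423$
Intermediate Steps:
$X{\left(n \right)} = -12$ ($X{\left(n \right)} = -5 - 7 = -12$)
$-27411 + Z{\left(X{\left(-3 + 8 \right)} \right)} = -27411 - 12 = -27423$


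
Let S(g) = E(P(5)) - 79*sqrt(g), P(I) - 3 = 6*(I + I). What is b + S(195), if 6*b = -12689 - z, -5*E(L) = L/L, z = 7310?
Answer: -100001/30 - 79*sqrt(195) ≈ -4436.5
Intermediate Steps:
P(I) = 3 + 12*I (P(I) = 3 + 6*(I + I) = 3 + 6*(2*I) = 3 + 12*I)
E(L) = -1/5 (E(L) = -L/(5*L) = -1/5*1 = -1/5)
S(g) = -1/5 - 79*sqrt(g)
b = -19999/6 (b = (-12689 - 1*7310)/6 = (-12689 - 7310)/6 = (1/6)*(-19999) = -19999/6 ≈ -3333.2)
b + S(195) = -19999/6 + (-1/5 - 79*sqrt(195)) = -100001/30 - 79*sqrt(195)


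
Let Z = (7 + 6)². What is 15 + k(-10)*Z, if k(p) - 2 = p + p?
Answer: -3027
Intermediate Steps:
k(p) = 2 + 2*p (k(p) = 2 + (p + p) = 2 + 2*p)
Z = 169 (Z = 13² = 169)
15 + k(-10)*Z = 15 + (2 + 2*(-10))*169 = 15 + (2 - 20)*169 = 15 - 18*169 = 15 - 3042 = -3027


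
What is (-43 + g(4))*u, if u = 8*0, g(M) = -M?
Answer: 0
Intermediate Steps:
u = 0
(-43 + g(4))*u = (-43 - 1*4)*0 = (-43 - 4)*0 = -47*0 = 0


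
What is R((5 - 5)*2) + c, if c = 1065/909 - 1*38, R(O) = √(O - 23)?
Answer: -11159/303 + I*√23 ≈ -36.828 + 4.7958*I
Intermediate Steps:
R(O) = √(-23 + O)
c = -11159/303 (c = 1065*(1/909) - 38 = 355/303 - 38 = -11159/303 ≈ -36.828)
R((5 - 5)*2) + c = √(-23 + (5 - 5)*2) - 11159/303 = √(-23 + 0*2) - 11159/303 = √(-23 + 0) - 11159/303 = √(-23) - 11159/303 = I*√23 - 11159/303 = -11159/303 + I*√23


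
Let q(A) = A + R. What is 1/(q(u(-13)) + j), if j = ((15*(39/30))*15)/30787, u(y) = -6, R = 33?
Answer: 61574/1663083 ≈ 0.037024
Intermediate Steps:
q(A) = 33 + A (q(A) = A + 33 = 33 + A)
j = 585/61574 (j = ((15*(39*(1/30)))*15)*(1/30787) = ((15*(13/10))*15)*(1/30787) = ((39/2)*15)*(1/30787) = (585/2)*(1/30787) = 585/61574 ≈ 0.0095008)
1/(q(u(-13)) + j) = 1/((33 - 6) + 585/61574) = 1/(27 + 585/61574) = 1/(1663083/61574) = 61574/1663083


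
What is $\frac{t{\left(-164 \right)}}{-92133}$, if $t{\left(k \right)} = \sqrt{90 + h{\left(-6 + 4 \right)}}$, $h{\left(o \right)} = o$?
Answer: $- \frac{2 \sqrt{22}}{92133} \approx -0.00010182$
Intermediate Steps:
$t{\left(k \right)} = 2 \sqrt{22}$ ($t{\left(k \right)} = \sqrt{90 + \left(-6 + 4\right)} = \sqrt{90 - 2} = \sqrt{88} = 2 \sqrt{22}$)
$\frac{t{\left(-164 \right)}}{-92133} = \frac{2 \sqrt{22}}{-92133} = 2 \sqrt{22} \left(- \frac{1}{92133}\right) = - \frac{2 \sqrt{22}}{92133}$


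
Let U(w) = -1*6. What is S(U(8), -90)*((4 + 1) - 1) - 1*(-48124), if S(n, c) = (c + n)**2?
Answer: 84988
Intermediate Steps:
U(w) = -6
S(U(8), -90)*((4 + 1) - 1) - 1*(-48124) = (-90 - 6)**2*((4 + 1) - 1) - 1*(-48124) = (-96)**2*(5 - 1) + 48124 = 9216*4 + 48124 = 36864 + 48124 = 84988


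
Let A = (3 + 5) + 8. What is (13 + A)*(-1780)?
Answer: -51620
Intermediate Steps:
A = 16 (A = 8 + 8 = 16)
(13 + A)*(-1780) = (13 + 16)*(-1780) = 29*(-1780) = -51620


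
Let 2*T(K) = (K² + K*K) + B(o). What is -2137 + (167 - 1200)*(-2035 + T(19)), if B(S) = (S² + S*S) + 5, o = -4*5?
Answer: 2622645/2 ≈ 1.3113e+6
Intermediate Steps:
o = -20
B(S) = 5 + 2*S² (B(S) = (S² + S²) + 5 = 2*S² + 5 = 5 + 2*S²)
T(K) = 805/2 + K² (T(K) = ((K² + K*K) + (5 + 2*(-20)²))/2 = ((K² + K²) + (5 + 2*400))/2 = (2*K² + (5 + 800))/2 = (2*K² + 805)/2 = (805 + 2*K²)/2 = 805/2 + K²)
-2137 + (167 - 1200)*(-2035 + T(19)) = -2137 + (167 - 1200)*(-2035 + (805/2 + 19²)) = -2137 - 1033*(-2035 + (805/2 + 361)) = -2137 - 1033*(-2035 + 1527/2) = -2137 - 1033*(-2543/2) = -2137 + 2626919/2 = 2622645/2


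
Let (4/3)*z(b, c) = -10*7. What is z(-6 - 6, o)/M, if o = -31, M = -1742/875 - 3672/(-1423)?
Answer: -130738125/1468268 ≈ -89.042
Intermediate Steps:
M = 734134/1245125 (M = -1742*1/875 - 3672*(-1/1423) = -1742/875 + 3672/1423 = 734134/1245125 ≈ 0.58961)
z(b, c) = -105/2 (z(b, c) = 3*(-10*7)/4 = (¾)*(-70) = -105/2)
z(-6 - 6, o)/M = -105/(2*734134/1245125) = -105/2*1245125/734134 = -130738125/1468268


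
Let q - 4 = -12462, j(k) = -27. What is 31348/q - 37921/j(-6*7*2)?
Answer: 235786711/168183 ≈ 1402.0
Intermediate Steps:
q = -12458 (q = 4 - 12462 = -12458)
31348/q - 37921/j(-6*7*2) = 31348/(-12458) - 37921/(-27) = 31348*(-1/12458) - 37921*(-1/27) = -15674/6229 + 37921/27 = 235786711/168183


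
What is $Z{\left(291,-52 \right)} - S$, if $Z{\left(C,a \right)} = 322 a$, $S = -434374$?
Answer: $417630$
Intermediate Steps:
$Z{\left(291,-52 \right)} - S = 322 \left(-52\right) - -434374 = -16744 + 434374 = 417630$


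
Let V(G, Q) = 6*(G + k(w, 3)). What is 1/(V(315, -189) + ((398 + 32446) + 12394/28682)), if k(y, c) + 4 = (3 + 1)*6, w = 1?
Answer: 14341/499847411 ≈ 2.8691e-5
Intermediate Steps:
k(y, c) = 20 (k(y, c) = -4 + (3 + 1)*6 = -4 + 4*6 = -4 + 24 = 20)
V(G, Q) = 120 + 6*G (V(G, Q) = 6*(G + 20) = 6*(20 + G) = 120 + 6*G)
1/(V(315, -189) + ((398 + 32446) + 12394/28682)) = 1/((120 + 6*315) + ((398 + 32446) + 12394/28682)) = 1/((120 + 1890) + (32844 + 12394*(1/28682))) = 1/(2010 + (32844 + 6197/14341)) = 1/(2010 + 471022001/14341) = 1/(499847411/14341) = 14341/499847411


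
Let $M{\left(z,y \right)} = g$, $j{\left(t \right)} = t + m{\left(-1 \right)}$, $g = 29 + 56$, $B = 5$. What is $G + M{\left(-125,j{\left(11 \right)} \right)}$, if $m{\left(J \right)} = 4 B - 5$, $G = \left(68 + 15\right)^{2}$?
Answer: $6974$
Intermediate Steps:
$G = 6889$ ($G = 83^{2} = 6889$)
$m{\left(J \right)} = 15$ ($m{\left(J \right)} = 4 \cdot 5 - 5 = 20 - 5 = 15$)
$g = 85$
$j{\left(t \right)} = 15 + t$ ($j{\left(t \right)} = t + 15 = 15 + t$)
$M{\left(z,y \right)} = 85$
$G + M{\left(-125,j{\left(11 \right)} \right)} = 6889 + 85 = 6974$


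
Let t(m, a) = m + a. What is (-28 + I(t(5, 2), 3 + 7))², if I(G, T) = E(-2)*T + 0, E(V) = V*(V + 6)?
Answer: 11664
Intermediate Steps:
E(V) = V*(6 + V)
t(m, a) = a + m
I(G, T) = -8*T (I(G, T) = (-2*(6 - 2))*T + 0 = (-2*4)*T + 0 = -8*T + 0 = -8*T)
(-28 + I(t(5, 2), 3 + 7))² = (-28 - 8*(3 + 7))² = (-28 - 8*10)² = (-28 - 80)² = (-108)² = 11664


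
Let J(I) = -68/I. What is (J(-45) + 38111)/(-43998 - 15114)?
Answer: -1715063/2660040 ≈ -0.64475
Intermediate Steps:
(J(-45) + 38111)/(-43998 - 15114) = (-68/(-45) + 38111)/(-43998 - 15114) = (-68*(-1/45) + 38111)/(-59112) = (68/45 + 38111)*(-1/59112) = (1715063/45)*(-1/59112) = -1715063/2660040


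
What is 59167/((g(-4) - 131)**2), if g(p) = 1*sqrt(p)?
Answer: 1015128219/294637225 + 31003508*I/294637225 ≈ 3.4454 + 0.10523*I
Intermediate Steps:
g(p) = sqrt(p)
59167/((g(-4) - 131)**2) = 59167/((sqrt(-4) - 131)**2) = 59167/((2*I - 131)**2) = 59167/((-131 + 2*I)**2) = 59167/(-131 + 2*I)**2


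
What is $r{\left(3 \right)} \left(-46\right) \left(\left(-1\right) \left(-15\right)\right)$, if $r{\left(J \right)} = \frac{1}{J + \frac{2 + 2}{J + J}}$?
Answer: $- \frac{2070}{11} \approx -188.18$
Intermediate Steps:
$r{\left(J \right)} = \frac{1}{J + \frac{2}{J}}$ ($r{\left(J \right)} = \frac{1}{J + \frac{4}{2 J}} = \frac{1}{J + 4 \frac{1}{2 J}} = \frac{1}{J + \frac{2}{J}}$)
$r{\left(3 \right)} \left(-46\right) \left(\left(-1\right) \left(-15\right)\right) = \frac{3}{2 + 3^{2}} \left(-46\right) \left(\left(-1\right) \left(-15\right)\right) = \frac{3}{2 + 9} \left(-46\right) 15 = \frac{3}{11} \left(-46\right) 15 = \left(- \frac{138}{11}\right) 15 = - \frac{2070}{11}$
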